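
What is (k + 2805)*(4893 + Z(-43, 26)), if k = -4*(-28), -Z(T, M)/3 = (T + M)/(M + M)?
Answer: 742338579/52 ≈ 1.4276e+7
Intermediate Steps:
Z(T, M) = -3*(M + T)/(2*M) (Z(T, M) = -3*(T + M)/(M + M) = -3*(M + T)/(2*M))
k = 112
(k + 2805)*(4893 + Z(-43, 26)) = (112 + 2805)*(4893 + (3/2)*(-1*26 - 1*(-43))/26) = 2917*(4893 + (3/2)*(1/26)*(-26 + 43)) = 2917*(4893 + (3/2)*(1/26)*17) = 2917*(4893 + 51/52) = 2917*(254487/52) = 742338579/52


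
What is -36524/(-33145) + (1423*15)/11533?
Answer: 1128711317/382261285 ≈ 2.9527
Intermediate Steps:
-36524/(-33145) + (1423*15)/11533 = -36524*(-1/33145) + 21345*(1/11533) = 36524/33145 + 21345/11533 = 1128711317/382261285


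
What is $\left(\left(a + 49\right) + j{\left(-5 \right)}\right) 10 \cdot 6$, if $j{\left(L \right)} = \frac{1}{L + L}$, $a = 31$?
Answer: $4794$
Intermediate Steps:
$j{\left(L \right)} = \frac{1}{2 L}$
$\left(\left(a + 49\right) + j{\left(-5 \right)}\right) 10 \cdot 6 = \left(\left(31 + 49\right) + \frac{1}{2 \left(-5\right)}\right) 10 \cdot 6 = \left(80 + \frac{1}{2} \left(- \frac{1}{5}\right)\right) 60 = \left(80 - \frac{1}{10}\right) 60 = \frac{799}{10} \cdot 60 = 4794$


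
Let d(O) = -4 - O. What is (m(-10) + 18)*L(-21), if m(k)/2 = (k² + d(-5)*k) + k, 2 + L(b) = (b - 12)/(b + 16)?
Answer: 4094/5 ≈ 818.80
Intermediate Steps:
L(b) = -2 + (-12 + b)/(16 + b) (L(b) = -2 + (b - 12)/(b + 16) = -2 + (-12 + b)/(16 + b))
m(k) = 2*k² + 4*k (m(k) = 2*((k² + (-4 - 1*(-5))*k) + k) = 2*((k² + (-4 + 5)*k) + k) = 2*((k² + 1*k) + k) = 2*((k² + k) + k) = 2*((k + k²) + k) = 2*(k² + 2*k) = 2*k² + 4*k)
(m(-10) + 18)*L(-21) = (2*(-10)*(2 - 10) + 18)*((-44 - 1*(-21))/(16 - 21)) = (2*(-10)*(-8) + 18)*((-44 + 21)/(-5)) = (160 + 18)*(-⅕*(-23)) = 178*(23/5) = 4094/5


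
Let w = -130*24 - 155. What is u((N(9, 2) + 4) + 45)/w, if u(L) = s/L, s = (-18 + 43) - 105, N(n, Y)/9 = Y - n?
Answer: -8/4585 ≈ -0.0017448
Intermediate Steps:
N(n, Y) = -9*n + 9*Y (N(n, Y) = 9*(Y - n) = -9*n + 9*Y)
w = -3275 (w = -3120 - 155 = -3275)
s = -80 (s = 25 - 105 = -80)
u(L) = -80/L
u((N(9, 2) + 4) + 45)/w = -80/(((-9*9 + 9*2) + 4) + 45)/(-3275) = -80/(((-81 + 18) + 4) + 45)*(-1/3275) = -80/((-63 + 4) + 45)*(-1/3275) = -80/(-59 + 45)*(-1/3275) = -80/(-14)*(-1/3275) = -80*(-1/14)*(-1/3275) = (40/7)*(-1/3275) = -8/4585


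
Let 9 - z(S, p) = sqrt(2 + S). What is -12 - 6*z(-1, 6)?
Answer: -60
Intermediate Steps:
z(S, p) = 9 - sqrt(2 + S)
-12 - 6*z(-1, 6) = -12 - 6*(9 - sqrt(2 - 1)) = -12 - 6*(9 - sqrt(1)) = -12 - 6*(9 - 1*1) = -12 - 6*(9 - 1) = -12 - 6*8 = -12 - 48 = -60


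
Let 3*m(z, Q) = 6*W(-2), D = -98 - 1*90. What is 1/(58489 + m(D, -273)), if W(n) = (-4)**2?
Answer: 1/58521 ≈ 1.7088e-5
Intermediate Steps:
W(n) = 16
D = -188 (D = -98 - 90 = -188)
m(z, Q) = 32 (m(z, Q) = (6*16)/3 = (1/3)*96 = 32)
1/(58489 + m(D, -273)) = 1/(58489 + 32) = 1/58521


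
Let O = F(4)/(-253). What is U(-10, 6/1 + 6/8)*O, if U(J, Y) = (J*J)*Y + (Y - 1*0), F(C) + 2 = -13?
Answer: 40905/1012 ≈ 40.420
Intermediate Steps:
F(C) = -15 (F(C) = -2 - 13 = -15)
U(J, Y) = Y + Y*J**2 (U(J, Y) = J**2*Y + (Y + 0) = Y*J**2 + Y = Y + Y*J**2)
O = 15/253 (O = -15/(-253) = -15*(-1/253) = 15/253 ≈ 0.059289)
U(-10, 6/1 + 6/8)*O = ((6/1 + 6/8)*(1 + (-10)**2))*(15/253) = ((6*1 + 6*(1/8))*(1 + 100))*(15/253) = ((6 + 3/4)*101)*(15/253) = ((27/4)*101)*(15/253) = (2727/4)*(15/253) = 40905/1012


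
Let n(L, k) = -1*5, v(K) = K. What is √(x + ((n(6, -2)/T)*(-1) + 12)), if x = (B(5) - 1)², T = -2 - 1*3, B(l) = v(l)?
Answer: 3*√3 ≈ 5.1962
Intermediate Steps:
B(l) = l
n(L, k) = -5
T = -5 (T = -2 - 3 = -5)
x = 16 (x = (5 - 1)² = 4² = 16)
√(x + ((n(6, -2)/T)*(-1) + 12)) = √(16 + (-5/(-5)*(-1) + 12)) = √(16 + (-5*(-⅕)*(-1) + 12)) = √(16 + (1*(-1) + 12)) = √(16 + (-1 + 12)) = √(16 + 11) = √27 = 3*√3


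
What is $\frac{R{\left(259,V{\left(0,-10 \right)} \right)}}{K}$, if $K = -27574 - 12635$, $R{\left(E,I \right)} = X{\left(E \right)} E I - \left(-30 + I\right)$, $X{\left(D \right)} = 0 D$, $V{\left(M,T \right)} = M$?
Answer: $- \frac{10}{13403} \approx -0.0007461$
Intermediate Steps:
$X{\left(D \right)} = 0$
$R{\left(E,I \right)} = 30 - I$ ($R{\left(E,I \right)} = 0 E I - \left(-30 + I\right) = 0 I - \left(-30 + I\right) = 0 - \left(-30 + I\right) = 30 - I$)
$K = -40209$ ($K = -27574 - 12635 = -40209$)
$\frac{R{\left(259,V{\left(0,-10 \right)} \right)}}{K} = \frac{30 - 0}{-40209} = \left(30 + 0\right) \left(- \frac{1}{40209}\right) = 30 \left(- \frac{1}{40209}\right) = - \frac{10}{13403}$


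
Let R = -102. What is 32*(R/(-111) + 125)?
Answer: 149088/37 ≈ 4029.4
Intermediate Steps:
32*(R/(-111) + 125) = 32*(-102/(-111) + 125) = 32*(-102*(-1/111) + 125) = 32*(34/37 + 125) = 32*(4659/37) = 149088/37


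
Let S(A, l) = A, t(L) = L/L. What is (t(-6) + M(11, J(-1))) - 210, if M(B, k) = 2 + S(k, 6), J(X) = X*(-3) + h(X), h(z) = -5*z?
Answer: -199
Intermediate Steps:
t(L) = 1
J(X) = -8*X (J(X) = X*(-3) - 5*X = -3*X - 5*X = -8*X)
M(B, k) = 2 + k
(t(-6) + M(11, J(-1))) - 210 = (1 + (2 - 8*(-1))) - 210 = (1 + (2 + 8)) - 210 = (1 + 10) - 210 = 11 - 210 = -199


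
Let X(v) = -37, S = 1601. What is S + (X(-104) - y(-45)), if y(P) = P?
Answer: 1609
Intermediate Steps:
S + (X(-104) - y(-45)) = 1601 + (-37 - 1*(-45)) = 1601 + (-37 + 45) = 1601 + 8 = 1609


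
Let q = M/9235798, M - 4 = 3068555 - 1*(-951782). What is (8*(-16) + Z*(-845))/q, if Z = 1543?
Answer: -926395297498/309257 ≈ -2.9956e+6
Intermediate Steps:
M = 4020341 (M = 4 + (3068555 - 1*(-951782)) = 4 + (3068555 + 951782) = 4 + 4020337 = 4020341)
q = 309257/710446 (q = 4020341/9235798 = 4020341*(1/9235798) = 309257/710446 ≈ 0.43530)
(8*(-16) + Z*(-845))/q = (8*(-16) + 1543*(-845))/(309257/710446) = (-128 - 1303835)*(710446/309257) = -1303963*710446/309257 = -926395297498/309257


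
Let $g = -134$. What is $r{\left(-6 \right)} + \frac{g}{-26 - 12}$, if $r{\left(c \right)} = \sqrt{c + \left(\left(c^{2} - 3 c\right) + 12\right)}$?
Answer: $\frac{67}{19} + 2 \sqrt{15} \approx 11.272$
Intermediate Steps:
$r{\left(c \right)} = \sqrt{12 + c^{2} - 2 c}$ ($r{\left(c \right)} = \sqrt{c + \left(12 + c^{2} - 3 c\right)} = \sqrt{12 + c^{2} - 2 c}$)
$r{\left(-6 \right)} + \frac{g}{-26 - 12} = \sqrt{12 + \left(-6\right)^{2} - -12} - \frac{134}{-26 - 12} = \sqrt{12 + 36 + 12} - \frac{134}{-38} = \sqrt{60} - - \frac{67}{19} = 2 \sqrt{15} + \frac{67}{19} = \frac{67}{19} + 2 \sqrt{15}$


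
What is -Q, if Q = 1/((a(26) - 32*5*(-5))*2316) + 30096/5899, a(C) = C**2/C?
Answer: -57574135435/11284881384 ≈ -5.1019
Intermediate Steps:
a(C) = C
Q = 57574135435/11284881384 (Q = 1/((26 - 32*5*(-5))*2316) + 30096/5899 = (1/2316)/(26 - 160*(-5)) + 30096*(1/5899) = (1/2316)/(26 + 800) + 30096/5899 = (1/2316)/826 + 30096/5899 = (1/826)*(1/2316) + 30096/5899 = 1/1913016 + 30096/5899 = 57574135435/11284881384 ≈ 5.1019)
-Q = -1*57574135435/11284881384 = -57574135435/11284881384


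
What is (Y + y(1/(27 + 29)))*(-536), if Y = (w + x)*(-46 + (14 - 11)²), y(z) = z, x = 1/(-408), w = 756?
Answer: 5352477374/357 ≈ 1.4993e+7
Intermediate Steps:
x = -1/408 ≈ -0.0024510
Y = -11412539/408 (Y = (756 - 1/408)*(-46 + (14 - 11)²) = 308447*(-46 + 3²)/408 = 308447*(-46 + 9)/408 = (308447/408)*(-37) = -11412539/408 ≈ -27972.)
(Y + y(1/(27 + 29)))*(-536) = (-11412539/408 + 1/(27 + 29))*(-536) = (-11412539/408 + 1/56)*(-536) = -39943861/1428*(-536) = 5352477374/357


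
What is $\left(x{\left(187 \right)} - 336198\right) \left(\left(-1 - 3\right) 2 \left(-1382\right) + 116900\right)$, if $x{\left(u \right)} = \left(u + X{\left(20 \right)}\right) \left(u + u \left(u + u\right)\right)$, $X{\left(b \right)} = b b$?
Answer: $5224082260212$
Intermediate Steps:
$X{\left(b \right)} = b^{2}$
$x{\left(u \right)} = \left(400 + u\right) \left(u + 2 u^{2}\right)$ ($x{\left(u \right)} = \left(u + 20^{2}\right) \left(u + u \left(u + u\right)\right) = \left(u + 400\right) \left(u + u 2 u\right) = \left(400 + u\right) \left(u + 2 u^{2}\right)$)
$\left(x{\left(187 \right)} - 336198\right) \left(\left(-1 - 3\right) 2 \left(-1382\right) + 116900\right) = \left(187 \left(400 + 2 \cdot 187^{2} + 801 \cdot 187\right) - 336198\right) \left(\left(-1 - 3\right) 2 \left(-1382\right) + 116900\right) = \left(187 \left(400 + 2 \cdot 34969 + 149787\right) - 336198\right) \left(\left(-4\right) 2 \left(-1382\right) + 116900\right) = \left(187 \left(400 + 69938 + 149787\right) - 336198\right) \left(\left(-8\right) \left(-1382\right) + 116900\right) = \left(187 \cdot 220125 - 336198\right) \left(11056 + 116900\right) = \left(41163375 - 336198\right) 127956 = 40827177 \cdot 127956 = 5224082260212$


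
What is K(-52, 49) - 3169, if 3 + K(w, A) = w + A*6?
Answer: -2930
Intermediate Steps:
K(w, A) = -3 + w + 6*A (K(w, A) = -3 + (w + A*6) = -3 + (w + 6*A) = -3 + w + 6*A)
K(-52, 49) - 3169 = (-3 - 52 + 6*49) - 3169 = (-3 - 52 + 294) - 3169 = 239 - 3169 = -2930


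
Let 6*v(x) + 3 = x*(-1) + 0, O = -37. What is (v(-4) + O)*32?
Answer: -3536/3 ≈ -1178.7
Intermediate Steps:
v(x) = -½ - x/6 (v(x) = -½ + (x*(-1) + 0)/6 = -½ + (-x + 0)/6 = -½ + (-x)/6 = -½ - x/6)
(v(-4) + O)*32 = ((-½ - ⅙*(-4)) - 37)*32 = ((-½ + ⅔) - 37)*32 = (⅙ - 37)*32 = -221/6*32 = -3536/3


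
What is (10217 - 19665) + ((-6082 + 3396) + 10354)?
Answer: -1780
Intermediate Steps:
(10217 - 19665) + ((-6082 + 3396) + 10354) = -9448 + (-2686 + 10354) = -9448 + 7668 = -1780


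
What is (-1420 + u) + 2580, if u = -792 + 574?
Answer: 942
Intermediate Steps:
u = -218
(-1420 + u) + 2580 = (-1420 - 218) + 2580 = -1638 + 2580 = 942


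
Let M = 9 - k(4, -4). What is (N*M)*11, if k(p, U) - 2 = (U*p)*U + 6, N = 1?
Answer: -693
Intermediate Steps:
k(p, U) = 8 + p*U**2 (k(p, U) = 2 + ((U*p)*U + 6) = 2 + (p*U**2 + 6) = 2 + (6 + p*U**2) = 8 + p*U**2)
M = -63 (M = 9 - (8 + 4*(-4)**2) = 9 - (8 + 4*16) = 9 - (8 + 64) = 9 - 1*72 = 9 - 72 = -63)
(N*M)*11 = (1*(-63))*11 = -63*11 = -693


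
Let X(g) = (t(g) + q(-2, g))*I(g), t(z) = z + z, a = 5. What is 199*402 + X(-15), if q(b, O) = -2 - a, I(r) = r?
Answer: 80553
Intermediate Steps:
q(b, O) = -7 (q(b, O) = -2 - 1*5 = -2 - 5 = -7)
t(z) = 2*z
X(g) = g*(-7 + 2*g) (X(g) = (2*g - 7)*g = (-7 + 2*g)*g = g*(-7 + 2*g))
199*402 + X(-15) = 199*402 - 15*(-7 + 2*(-15)) = 79998 - 15*(-7 - 30) = 79998 - 15*(-37) = 79998 + 555 = 80553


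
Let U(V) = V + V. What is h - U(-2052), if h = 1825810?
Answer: 1829914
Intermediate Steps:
U(V) = 2*V
h - U(-2052) = 1825810 - 2*(-2052) = 1825810 - 1*(-4104) = 1825810 + 4104 = 1829914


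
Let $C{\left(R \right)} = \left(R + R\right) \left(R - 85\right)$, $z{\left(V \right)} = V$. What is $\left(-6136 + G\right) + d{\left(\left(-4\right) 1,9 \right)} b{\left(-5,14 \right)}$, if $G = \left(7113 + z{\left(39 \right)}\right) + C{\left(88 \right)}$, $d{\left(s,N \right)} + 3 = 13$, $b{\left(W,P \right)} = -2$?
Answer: $1524$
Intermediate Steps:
$C{\left(R \right)} = 2 R \left(-85 + R\right)$
$d{\left(s,N \right)} = 10$ ($d{\left(s,N \right)} = -3 + 13 = 10$)
$G = 7680$ ($G = \left(7113 + 39\right) + 2 \cdot 88 \left(-85 + 88\right) = 7152 + 2 \cdot 88 \cdot 3 = 7152 + 528 = 7680$)
$\left(-6136 + G\right) + d{\left(\left(-4\right) 1,9 \right)} b{\left(-5,14 \right)} = \left(-6136 + 7680\right) + 10 \left(-2\right) = 1544 - 20 = 1524$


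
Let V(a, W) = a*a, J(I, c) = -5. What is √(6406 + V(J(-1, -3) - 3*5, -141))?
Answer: √6806 ≈ 82.499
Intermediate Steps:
V(a, W) = a²
√(6406 + V(J(-1, -3) - 3*5, -141)) = √(6406 + (-5 - 3*5)²) = √(6406 + (-5 - 15)²) = √(6406 + (-20)²) = √(6406 + 400) = √6806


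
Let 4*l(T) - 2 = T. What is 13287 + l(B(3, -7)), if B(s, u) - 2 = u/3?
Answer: 159449/12 ≈ 13287.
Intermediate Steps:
B(s, u) = 2 + u/3
l(T) = ½ + T/4
13287 + l(B(3, -7)) = 13287 + (½ + (2 + (⅓)*(-7))/4) = 13287 + (½ + (2 - 7/3)/4) = 13287 + (½ + (¼)*(-⅓)) = 13287 + (½ - 1/12) = 13287 + 5/12 = 159449/12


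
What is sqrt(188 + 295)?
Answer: sqrt(483) ≈ 21.977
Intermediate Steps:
sqrt(188 + 295) = sqrt(483)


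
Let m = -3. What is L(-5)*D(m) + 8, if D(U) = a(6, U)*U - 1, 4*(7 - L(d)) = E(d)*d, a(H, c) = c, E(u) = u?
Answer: 14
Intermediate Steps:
L(d) = 7 - d²/4 (L(d) = 7 - d*d/4 = 7 - d²/4)
D(U) = -1 + U² (D(U) = U*U - 1 = U² - 1 = -1 + U²)
L(-5)*D(m) + 8 = (7 - ¼*(-5)²)*(-1 + (-3)²) + 8 = (7 - ¼*25)*(-1 + 9) + 8 = (7 - 25/4)*8 + 8 = (¾)*8 + 8 = 6 + 8 = 14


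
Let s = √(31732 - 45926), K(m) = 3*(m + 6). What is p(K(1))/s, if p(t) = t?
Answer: -21*I*√14194/14194 ≈ -0.17627*I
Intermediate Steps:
K(m) = 18 + 3*m (K(m) = 3*(6 + m) = 18 + 3*m)
s = I*√14194 (s = √(-14194) = I*√14194 ≈ 119.14*I)
p(K(1))/s = (18 + 3*1)/((I*√14194)) = (18 + 3)*(-I*√14194/14194) = 21*(-I*√14194/14194) = -21*I*√14194/14194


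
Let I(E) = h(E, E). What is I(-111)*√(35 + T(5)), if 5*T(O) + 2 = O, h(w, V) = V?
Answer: -111*√890/5 ≈ -662.29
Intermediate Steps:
T(O) = -⅖ + O/5
I(E) = E
I(-111)*√(35 + T(5)) = -111*√(35 + (-⅖ + (⅕)*5)) = -111*√(35 + (-⅖ + 1)) = -111*√(35 + ⅗) = -111*√890/5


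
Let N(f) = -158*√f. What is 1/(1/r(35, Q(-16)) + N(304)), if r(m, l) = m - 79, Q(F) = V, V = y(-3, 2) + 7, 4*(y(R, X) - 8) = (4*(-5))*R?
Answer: 44/14692412415 - 1223552*√19/14692412415 ≈ -0.00036300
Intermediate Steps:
y(R, X) = 8 - 5*R (y(R, X) = 8 + ((4*(-5))*R)/4 = 8 + (-20*R)/4 = 8 - 5*R)
V = 30 (V = (8 - 5*(-3)) + 7 = (8 + 15) + 7 = 23 + 7 = 30)
Q(F) = 30
r(m, l) = -79 + m
1/(1/r(35, Q(-16)) + N(304)) = 1/(1/(-79 + 35) - 632*√19) = 1/(1/(-44) - 632*√19) = 1/(-1/44 - 632*√19)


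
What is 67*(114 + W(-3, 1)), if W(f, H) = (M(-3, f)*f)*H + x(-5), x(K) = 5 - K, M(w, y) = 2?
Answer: 7906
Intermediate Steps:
W(f, H) = 10 + 2*H*f (W(f, H) = (2*f)*H + (5 - 1*(-5)) = 2*H*f + (5 + 5) = 2*H*f + 10 = 10 + 2*H*f)
67*(114 + W(-3, 1)) = 67*(114 + (10 + 2*1*(-3))) = 67*(114 + (10 - 6)) = 67*(114 + 4) = 67*118 = 7906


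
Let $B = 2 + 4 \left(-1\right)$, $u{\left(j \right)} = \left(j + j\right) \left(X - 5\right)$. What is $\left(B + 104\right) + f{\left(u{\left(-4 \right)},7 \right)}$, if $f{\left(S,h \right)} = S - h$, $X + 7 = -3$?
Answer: $215$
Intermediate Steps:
$X = -10$ ($X = -7 - 3 = -10$)
$u{\left(j \right)} = - 30 j$ ($u{\left(j \right)} = \left(j + j\right) \left(-10 - 5\right) = 2 j \left(-15\right) = - 30 j$)
$B = -2$ ($B = 2 - 4 = -2$)
$\left(B + 104\right) + f{\left(u{\left(-4 \right)},7 \right)} = \left(-2 + 104\right) - -113 = 102 + \left(120 - 7\right) = 102 + 113 = 215$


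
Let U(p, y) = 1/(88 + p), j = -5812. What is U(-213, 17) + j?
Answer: -726501/125 ≈ -5812.0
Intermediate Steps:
U(-213, 17) + j = 1/(88 - 213) - 5812 = 1/(-125) - 5812 = -1/125 - 5812 = -726501/125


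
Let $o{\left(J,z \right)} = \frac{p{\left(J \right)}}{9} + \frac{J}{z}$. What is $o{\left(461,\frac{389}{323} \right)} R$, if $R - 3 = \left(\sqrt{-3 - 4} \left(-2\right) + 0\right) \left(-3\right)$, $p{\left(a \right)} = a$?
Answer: $\frac{1519456}{1167} + \frac{3038912 i \sqrt{7}}{1167} \approx 1302.0 + 6889.6 i$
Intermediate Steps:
$o{\left(J,z \right)} = \frac{J}{9} + \frac{J}{z}$
$R = 3 + 6 i \sqrt{7}$ ($R = 3 + \left(\sqrt{-3 - 4} \left(-2\right) + 0\right) \left(-3\right) = 3 + \left(\sqrt{-7} \left(-2\right) + 0\right) \left(-3\right) = 3 + \left(i \sqrt{7} \left(-2\right) + 0\right) \left(-3\right) = 3 + \left(- 2 i \sqrt{7} + 0\right) \left(-3\right) = 3 + - 2 i \sqrt{7} \left(-3\right) = 3 + 6 i \sqrt{7} \approx 3.0 + 15.875 i$)
$o{\left(461,\frac{389}{323} \right)} R = \left(\frac{1}{9} \cdot 461 + \frac{461}{389 \cdot \frac{1}{323}}\right) \left(3 + 6 i \sqrt{7}\right) = \left(\frac{461}{9} + \frac{461}{389 \cdot \frac{1}{323}}\right) \left(3 + 6 i \sqrt{7}\right) = \left(\frac{461}{9} + \frac{461}{\frac{389}{323}}\right) \left(3 + 6 i \sqrt{7}\right) = \left(\frac{461}{9} + 461 \cdot \frac{323}{389}\right) \left(3 + 6 i \sqrt{7}\right) = \left(\frac{461}{9} + \frac{148903}{389}\right) \left(3 + 6 i \sqrt{7}\right) = \frac{1519456 \left(3 + 6 i \sqrt{7}\right)}{3501} = \frac{1519456}{1167} + \frac{3038912 i \sqrt{7}}{1167}$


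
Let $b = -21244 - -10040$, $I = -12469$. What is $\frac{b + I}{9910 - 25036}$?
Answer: $\frac{7891}{5042} \approx 1.5651$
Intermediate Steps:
$b = -11204$ ($b = -21244 + 10040 = -11204$)
$\frac{b + I}{9910 - 25036} = \frac{-11204 - 12469}{9910 - 25036} = - \frac{23673}{-15126} = \left(-23673\right) \left(- \frac{1}{15126}\right) = \frac{7891}{5042}$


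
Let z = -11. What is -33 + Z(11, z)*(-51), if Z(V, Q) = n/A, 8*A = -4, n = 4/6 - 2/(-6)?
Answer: 69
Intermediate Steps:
n = 1 (n = 4*(1/6) - 2*(-1/6) = 2/3 + 1/3 = 1)
A = -1/2 (A = (1/8)*(-4) = -1/2 ≈ -0.50000)
Z(V, Q) = -2 (Z(V, Q) = 1/(-1/2) = 1*(-2) = -2)
-33 + Z(11, z)*(-51) = -33 - 2*(-51) = -33 + 102 = 69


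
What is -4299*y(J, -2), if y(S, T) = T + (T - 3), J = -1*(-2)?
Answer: 30093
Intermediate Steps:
J = 2
y(S, T) = -3 + 2*T (y(S, T) = T + (-3 + T) = -3 + 2*T)
-4299*y(J, -2) = -4299*(-3 + 2*(-2)) = -4299*(-3 - 4) = -4299*(-7) = 30093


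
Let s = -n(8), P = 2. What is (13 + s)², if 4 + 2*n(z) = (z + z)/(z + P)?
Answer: 5041/25 ≈ 201.64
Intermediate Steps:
n(z) = -2 + z/(2 + z) (n(z) = -2 + ((z + z)/(z + 2))/2 = -2 + ((2*z)/(2 + z))/2 = -2 + (2*z/(2 + z))/2 = -2 + z/(2 + z))
s = 6/5 (s = -(-4 - 1*8)/(2 + 8) = -(-4 - 8)/10 = -(-12)/10 = -1*(-6/5) = 6/5 ≈ 1.2000)
(13 + s)² = (13 + 6/5)² = (71/5)² = 5041/25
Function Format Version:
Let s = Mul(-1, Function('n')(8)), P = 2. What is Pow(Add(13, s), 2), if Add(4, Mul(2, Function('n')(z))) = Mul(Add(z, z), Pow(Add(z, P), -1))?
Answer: Rational(5041, 25) ≈ 201.64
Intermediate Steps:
Function('n')(z) = Add(-2, Mul(z, Pow(Add(2, z), -1))) (Function('n')(z) = Add(-2, Mul(Rational(1, 2), Mul(Add(z, z), Pow(Add(z, 2), -1)))) = Add(-2, Mul(Rational(1, 2), Mul(Mul(2, z), Pow(Add(2, z), -1)))) = Add(-2, Mul(Rational(1, 2), Mul(2, z, Pow(Add(2, z), -1)))) = Add(-2, Mul(z, Pow(Add(2, z), -1))))
s = Rational(6, 5) (s = Mul(-1, Mul(Pow(Add(2, 8), -1), Add(-4, Mul(-1, 8)))) = Mul(-1, Mul(Pow(10, -1), Add(-4, -8))) = Mul(-1, Mul(Rational(1, 10), -12)) = Mul(-1, Rational(-6, 5)) = Rational(6, 5) ≈ 1.2000)
Pow(Add(13, s), 2) = Pow(Add(13, Rational(6, 5)), 2) = Pow(Rational(71, 5), 2) = Rational(5041, 25)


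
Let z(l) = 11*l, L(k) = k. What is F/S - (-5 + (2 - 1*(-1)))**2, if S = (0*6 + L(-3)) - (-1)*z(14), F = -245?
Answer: -849/151 ≈ -5.6225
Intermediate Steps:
S = 151 (S = (0*6 - 3) - (-1)*11*14 = (0 - 3) - (-1)*154 = -3 - 1*(-154) = -3 + 154 = 151)
F/S - (-5 + (2 - 1*(-1)))**2 = -245/151 - (-5 + (2 - 1*(-1)))**2 = -245*1/151 - (-5 + (2 + 1))**2 = -245/151 - (-5 + 3)**2 = -245/151 - 1*(-2)**2 = -245/151 - 1*4 = -245/151 - 4 = -849/151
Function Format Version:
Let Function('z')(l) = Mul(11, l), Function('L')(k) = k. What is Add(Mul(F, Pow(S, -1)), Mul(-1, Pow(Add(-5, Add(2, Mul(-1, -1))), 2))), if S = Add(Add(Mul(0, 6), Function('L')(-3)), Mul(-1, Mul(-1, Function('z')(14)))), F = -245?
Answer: Rational(-849, 151) ≈ -5.6225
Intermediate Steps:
S = 151 (S = Add(Add(Mul(0, 6), -3), Mul(-1, Mul(-1, Mul(11, 14)))) = Add(Add(0, -3), Mul(-1, Mul(-1, 154))) = Add(-3, Mul(-1, -154)) = Add(-3, 154) = 151)
Add(Mul(F, Pow(S, -1)), Mul(-1, Pow(Add(-5, Add(2, Mul(-1, -1))), 2))) = Add(Mul(-245, Pow(151, -1)), Mul(-1, Pow(Add(-5, Add(2, Mul(-1, -1))), 2))) = Add(Mul(-245, Rational(1, 151)), Mul(-1, Pow(Add(-5, Add(2, 1)), 2))) = Add(Rational(-245, 151), Mul(-1, Pow(Add(-5, 3), 2))) = Add(Rational(-245, 151), Mul(-1, Pow(-2, 2))) = Add(Rational(-245, 151), Mul(-1, 4)) = Add(Rational(-245, 151), -4) = Rational(-849, 151)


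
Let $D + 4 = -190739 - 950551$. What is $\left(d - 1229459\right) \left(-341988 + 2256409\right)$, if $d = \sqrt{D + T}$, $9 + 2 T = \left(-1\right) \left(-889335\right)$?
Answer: $-2353702128239 + 1914421 i \sqrt{696631} \approx -2.3537 \cdot 10^{12} + 1.5979 \cdot 10^{9} i$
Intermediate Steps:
$D = -1141294$ ($D = -4 - 1141290 = -1141294$)
$T = 444663$ ($T = - \frac{9}{2} + \frac{\left(-1\right) \left(-889335\right)}{2} = - \frac{9}{2} + \frac{1}{2} \cdot 889335 = - \frac{9}{2} + \frac{889335}{2} = 444663$)
$d = i \sqrt{696631}$ ($d = \sqrt{-1141294 + 444663} = \sqrt{-696631} = i \sqrt{696631} \approx 834.64 i$)
$\left(d - 1229459\right) \left(-341988 + 2256409\right) = \left(i \sqrt{696631} - 1229459\right) \left(-341988 + 2256409\right) = \left(-1229459 + i \sqrt{696631}\right) 1914421 = -2353702128239 + 1914421 i \sqrt{696631}$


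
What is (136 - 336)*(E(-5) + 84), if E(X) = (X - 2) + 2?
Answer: -15800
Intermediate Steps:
E(X) = X (E(X) = (-2 + X) + 2 = X)
(136 - 336)*(E(-5) + 84) = (136 - 336)*(-5 + 84) = -200*79 = -15800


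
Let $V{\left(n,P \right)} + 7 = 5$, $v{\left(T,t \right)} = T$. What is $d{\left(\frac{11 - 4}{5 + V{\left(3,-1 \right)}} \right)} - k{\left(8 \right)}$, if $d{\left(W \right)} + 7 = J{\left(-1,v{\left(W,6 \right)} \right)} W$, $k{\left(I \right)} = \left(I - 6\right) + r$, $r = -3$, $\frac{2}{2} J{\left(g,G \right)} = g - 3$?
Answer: $- \frac{46}{3} \approx -15.333$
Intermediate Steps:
$J{\left(g,G \right)} = -3 + g$ ($J{\left(g,G \right)} = g - 3 = -3 + g$)
$V{\left(n,P \right)} = -2$ ($V{\left(n,P \right)} = -7 + 5 = -2$)
$k{\left(I \right)} = -9 + I$ ($k{\left(I \right)} = \left(I - 6\right) - 3 = \left(-6 + I\right) - 3 = -9 + I$)
$d{\left(W \right)} = -7 - 4 W$ ($d{\left(W \right)} = -7 + \left(-3 - 1\right) W = -7 - 4 W$)
$d{\left(\frac{11 - 4}{5 + V{\left(3,-1 \right)}} \right)} - k{\left(8 \right)} = \left(-7 - 4 \frac{11 - 4}{5 - 2}\right) - \left(-9 + 8\right) = \left(-7 - 4 \cdot \frac{7}{3}\right) - -1 = \left(-7 - 4 \cdot 7 \cdot \frac{1}{3}\right) + 1 = \left(-7 - \frac{28}{3}\right) + 1 = - \frac{49}{3} + 1 = - \frac{46}{3}$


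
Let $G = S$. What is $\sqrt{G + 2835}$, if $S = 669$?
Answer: $4 \sqrt{219} \approx 59.195$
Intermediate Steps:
$G = 669$
$\sqrt{G + 2835} = \sqrt{669 + 2835} = \sqrt{3504} = 4 \sqrt{219}$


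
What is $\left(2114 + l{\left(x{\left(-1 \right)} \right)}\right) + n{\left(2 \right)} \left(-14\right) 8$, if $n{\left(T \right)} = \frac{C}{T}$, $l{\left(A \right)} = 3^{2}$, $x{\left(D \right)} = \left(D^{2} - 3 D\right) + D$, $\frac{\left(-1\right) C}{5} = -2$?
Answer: $1563$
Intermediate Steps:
$C = 10$ ($C = \left(-5\right) \left(-2\right) = 10$)
$x{\left(D \right)} = D^{2} - 2 D$
$l{\left(A \right)} = 9$
$n{\left(T \right)} = \frac{10}{T}$
$\left(2114 + l{\left(x{\left(-1 \right)} \right)}\right) + n{\left(2 \right)} \left(-14\right) 8 = \left(2114 + 9\right) + \frac{10}{2} \left(-14\right) 8 = 2123 + 10 \cdot \frac{1}{2} \left(-14\right) 8 = 2123 + 5 \left(-14\right) 8 = 2123 - 560 = 1563$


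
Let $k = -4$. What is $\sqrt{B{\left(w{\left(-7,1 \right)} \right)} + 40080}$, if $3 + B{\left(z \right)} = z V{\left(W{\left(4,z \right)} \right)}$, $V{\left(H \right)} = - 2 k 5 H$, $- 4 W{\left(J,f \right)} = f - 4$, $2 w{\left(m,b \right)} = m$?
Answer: $\frac{\sqrt{159258}}{2} \approx 199.54$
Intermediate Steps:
$w{\left(m,b \right)} = \frac{m}{2}$
$W{\left(J,f \right)} = 1 - \frac{f}{4}$ ($W{\left(J,f \right)} = - \frac{f - 4}{4} = - \frac{-4 + f}{4} = 1 - \frac{f}{4}$)
$V{\left(H \right)} = 40 H$ ($V{\left(H \right)} = \left(-2\right) \left(-4\right) 5 H = 8 \cdot 5 H = 40 H$)
$B{\left(z \right)} = -3 + z \left(40 - 10 z\right)$ ($B{\left(z \right)} = -3 + z 40 \left(1 - \frac{z}{4}\right) = -3 + z \left(40 - 10 z\right)$)
$\sqrt{B{\left(w{\left(-7,1 \right)} \right)} + 40080} = \sqrt{\left(-3 - 10 \cdot \frac{1}{2} \left(-7\right) \left(-4 + \frac{1}{2} \left(-7\right)\right)\right) + 40080} = \sqrt{\left(-3 - - 35 \left(-4 - \frac{7}{2}\right)\right) + 40080} = \sqrt{\left(-3 - \left(-35\right) \left(- \frac{15}{2}\right)\right) + 40080} = \sqrt{\left(-3 - \frac{525}{2}\right) + 40080} = \sqrt{- \frac{531}{2} + 40080} = \sqrt{\frac{79629}{2}} = \frac{\sqrt{159258}}{2}$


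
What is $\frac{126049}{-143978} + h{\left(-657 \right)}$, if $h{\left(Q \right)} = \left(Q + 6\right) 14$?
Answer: $- \frac{1312341541}{143978} \approx -9114.9$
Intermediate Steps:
$h{\left(Q \right)} = 84 + 14 Q$ ($h{\left(Q \right)} = \left(6 + Q\right) 14 = 84 + 14 Q$)
$\frac{126049}{-143978} + h{\left(-657 \right)} = \frac{126049}{-143978} + \left(84 + 14 \left(-657\right)\right) = 126049 \left(- \frac{1}{143978}\right) + \left(84 - 9198\right) = - \frac{126049}{143978} - 9114 = - \frac{1312341541}{143978}$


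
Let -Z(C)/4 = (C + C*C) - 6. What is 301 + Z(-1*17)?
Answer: -763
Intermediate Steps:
Z(C) = 24 - 4*C - 4*C**2 (Z(C) = -4*((C + C*C) - 6) = -4*((C + C**2) - 6) = -4*(-6 + C + C**2) = 24 - 4*C - 4*C**2)
301 + Z(-1*17) = 301 + (24 - (-4)*17 - 4*(-1*17)**2) = 301 + (24 - 4*(-17) - 4*(-17)**2) = 301 + (24 + 68 - 4*289) = 301 + (24 + 68 - 1156) = 301 - 1064 = -763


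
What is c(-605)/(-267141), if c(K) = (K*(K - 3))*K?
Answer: 222543200/267141 ≈ 833.05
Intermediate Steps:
c(K) = K**2*(-3 + K) (c(K) = (K*(-3 + K))*K = K**2*(-3 + K))
c(-605)/(-267141) = ((-605)**2*(-3 - 605))/(-267141) = (366025*(-608))*(-1/267141) = -222543200*(-1/267141) = 222543200/267141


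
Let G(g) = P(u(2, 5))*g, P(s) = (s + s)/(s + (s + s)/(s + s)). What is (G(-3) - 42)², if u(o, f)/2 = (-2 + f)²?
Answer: 820836/361 ≈ 2273.8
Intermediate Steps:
u(o, f) = 2*(-2 + f)²
P(s) = 2*s/(1 + s) (P(s) = (2*s)/(s + (2*s)/((2*s))) = (2*s)/(s + (2*s)*(1/(2*s))) = (2*s)/(s + 1) = (2*s)/(1 + s) = 2*s/(1 + s))
G(g) = 36*g/19 (G(g) = (2*(2*(-2 + 5)²)/(1 + 2*(-2 + 5)²))*g = (2*(2*3²)/(1 + 2*3²))*g = (2*(2*9)/(1 + 2*9))*g = (2*18/(1 + 18))*g = (2*18/19)*g = (2*18*(1/19))*g = 36*g/19)
(G(-3) - 42)² = ((36/19)*(-3) - 42)² = (-108/19 - 42)² = (-906/19)² = 820836/361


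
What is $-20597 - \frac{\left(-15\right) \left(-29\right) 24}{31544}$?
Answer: $- \frac{81215276}{3943} \approx -20597.0$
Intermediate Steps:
$-20597 - \frac{\left(-15\right) \left(-29\right) 24}{31544} = -20597 - 435 \cdot 24 \cdot \frac{1}{31544} = -20597 - 10440 \cdot \frac{1}{31544} = -20597 - \frac{1305}{3943} = - \frac{81215276}{3943}$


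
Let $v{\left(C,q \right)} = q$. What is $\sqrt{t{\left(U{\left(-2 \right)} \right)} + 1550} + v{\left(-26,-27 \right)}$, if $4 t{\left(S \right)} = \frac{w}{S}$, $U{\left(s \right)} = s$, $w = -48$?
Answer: $-27 + 2 \sqrt{389} \approx 12.446$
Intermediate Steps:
$t{\left(S \right)} = - \frac{12}{S}$ ($t{\left(S \right)} = \frac{\left(-48\right) \frac{1}{S}}{4} = - \frac{12}{S}$)
$\sqrt{t{\left(U{\left(-2 \right)} \right)} + 1550} + v{\left(-26,-27 \right)} = \sqrt{- \frac{12}{-2} + 1550} - 27 = \sqrt{\left(-12\right) \left(- \frac{1}{2}\right) + 1550} - 27 = \sqrt{6 + 1550} - 27 = \sqrt{1556} - 27 = 2 \sqrt{389} - 27 = -27 + 2 \sqrt{389}$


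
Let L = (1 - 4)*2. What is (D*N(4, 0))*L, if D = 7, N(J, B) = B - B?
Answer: 0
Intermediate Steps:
N(J, B) = 0
L = -6 (L = -3*2 = -6)
(D*N(4, 0))*L = (7*0)*(-6) = 0*(-6) = 0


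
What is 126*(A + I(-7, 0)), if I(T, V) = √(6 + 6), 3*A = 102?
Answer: 4284 + 252*√3 ≈ 4720.5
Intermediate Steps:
A = 34 (A = (⅓)*102 = 34)
I(T, V) = 2*√3 (I(T, V) = √12 = 2*√3)
126*(A + I(-7, 0)) = 126*(34 + 2*√3) = 4284 + 252*√3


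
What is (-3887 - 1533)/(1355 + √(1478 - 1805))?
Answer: -1836025/459088 + 1355*I*√327/459088 ≈ -3.9993 + 0.053372*I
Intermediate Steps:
(-3887 - 1533)/(1355 + √(1478 - 1805)) = -5420/(1355 + √(-327)) = -5420/(1355 + I*√327)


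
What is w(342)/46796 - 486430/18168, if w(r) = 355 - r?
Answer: -1422671381/53136858 ≈ -26.774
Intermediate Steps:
w(342)/46796 - 486430/18168 = (355 - 1*342)/46796 - 486430/18168 = (355 - 342)*(1/46796) - 486430*1/18168 = 13*(1/46796) - 243215/9084 = 13/46796 - 243215/9084 = -1422671381/53136858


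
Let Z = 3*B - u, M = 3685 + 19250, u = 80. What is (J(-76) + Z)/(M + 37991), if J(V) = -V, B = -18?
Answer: -29/30463 ≈ -0.00095197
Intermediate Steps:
M = 22935
Z = -134 (Z = 3*(-18) - 1*80 = -54 - 80 = -134)
(J(-76) + Z)/(M + 37991) = (-1*(-76) - 134)/(22935 + 37991) = (76 - 134)/60926 = -58*1/60926 = -29/30463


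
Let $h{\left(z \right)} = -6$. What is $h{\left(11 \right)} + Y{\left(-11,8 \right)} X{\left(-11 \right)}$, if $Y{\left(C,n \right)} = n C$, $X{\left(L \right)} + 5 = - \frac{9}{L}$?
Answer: $362$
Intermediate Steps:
$X{\left(L \right)} = -5 - \frac{9}{L}$
$Y{\left(C,n \right)} = C n$
$h{\left(11 \right)} + Y{\left(-11,8 \right)} X{\left(-11 \right)} = -6 + \left(-11\right) 8 \left(-5 - \frac{9}{-11}\right) = -6 - 88 \left(-5 - - \frac{9}{11}\right) = -6 - 88 \left(-5 + \frac{9}{11}\right) = -6 - -368 = -6 + 368 = 362$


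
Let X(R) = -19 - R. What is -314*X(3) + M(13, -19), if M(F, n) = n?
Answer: 6889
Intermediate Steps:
-314*X(3) + M(13, -19) = -314*(-19 - 1*3) - 19 = -314*(-19 - 3) - 19 = -314*(-22) - 19 = 6908 - 19 = 6889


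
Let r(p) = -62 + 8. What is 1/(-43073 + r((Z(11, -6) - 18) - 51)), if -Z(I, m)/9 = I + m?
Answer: -1/43127 ≈ -2.3187e-5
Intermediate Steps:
Z(I, m) = -9*I - 9*m (Z(I, m) = -9*(I + m) = -9*I - 9*m)
r(p) = -54
1/(-43073 + r((Z(11, -6) - 18) - 51)) = 1/(-43073 - 54) = 1/(-43127) = -1/43127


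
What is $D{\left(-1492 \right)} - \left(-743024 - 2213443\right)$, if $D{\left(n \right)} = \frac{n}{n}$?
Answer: $2956468$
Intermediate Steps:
$D{\left(n \right)} = 1$
$D{\left(-1492 \right)} - \left(-743024 - 2213443\right) = 1 - \left(-743024 - 2213443\right) = 1 - -2956467 = 1 + 2956467 = 2956468$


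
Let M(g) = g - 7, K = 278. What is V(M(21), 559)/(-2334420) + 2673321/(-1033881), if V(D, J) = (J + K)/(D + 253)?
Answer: -20571055379177/7955652262140 ≈ -2.5857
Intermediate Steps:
M(g) = -7 + g
V(D, J) = (278 + J)/(253 + D) (V(D, J) = (J + 278)/(D + 253) = (278 + J)/(253 + D))
V(M(21), 559)/(-2334420) + 2673321/(-1033881) = ((278 + 559)/(253 + (-7 + 21)))/(-2334420) + 2673321/(-1033881) = (837/(253 + 14))*(-1/2334420) + 2673321*(-1/1033881) = (837/267)*(-1/2334420) - 891107/344627 = ((1/267)*837)*(-1/2334420) - 891107/344627 = (279/89)*(-1/2334420) - 891107/344627 = -31/23084820 - 891107/344627 = -20571055379177/7955652262140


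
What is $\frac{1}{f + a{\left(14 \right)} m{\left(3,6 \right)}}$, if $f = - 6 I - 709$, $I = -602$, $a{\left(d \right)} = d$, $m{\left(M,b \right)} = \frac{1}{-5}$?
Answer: $\frac{5}{14501} \approx 0.0003448$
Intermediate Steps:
$m{\left(M,b \right)} = - \frac{1}{5}$
$f = 2903$ ($f = \left(-6\right) \left(-602\right) - 709 = 3612 - 709 = 2903$)
$\frac{1}{f + a{\left(14 \right)} m{\left(3,6 \right)}} = \frac{1}{2903 + 14 \left(- \frac{1}{5}\right)} = \frac{1}{2903 - \frac{14}{5}} = \frac{1}{\frac{14501}{5}} = \frac{5}{14501}$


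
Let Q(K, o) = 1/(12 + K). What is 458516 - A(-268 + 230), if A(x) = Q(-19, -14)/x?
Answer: 121965255/266 ≈ 4.5852e+5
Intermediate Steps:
A(x) = -1/(7*x) (A(x) = 1/((12 - 19)*x) = 1/((-7)*x) = -1/(7*x))
458516 - A(-268 + 230) = 458516 - (-1)/(7*(-268 + 230)) = 458516 - (-1)/(7*(-38)) = 458516 - (-1)*(-1)/(7*38) = 458516 - 1*1/266 = 458516 - 1/266 = 121965255/266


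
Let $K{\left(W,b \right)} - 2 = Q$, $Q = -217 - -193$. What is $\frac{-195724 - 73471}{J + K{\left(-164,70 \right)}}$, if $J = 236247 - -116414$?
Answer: $- \frac{269195}{352639} \approx -0.76337$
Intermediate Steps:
$Q = -24$ ($Q = -217 + 193 = -24$)
$K{\left(W,b \right)} = -22$ ($K{\left(W,b \right)} = 2 - 24 = -22$)
$J = 352661$ ($J = 236247 + 116414 = 352661$)
$\frac{-195724 - 73471}{J + K{\left(-164,70 \right)}} = \frac{-195724 - 73471}{352661 - 22} = - \frac{269195}{352639}$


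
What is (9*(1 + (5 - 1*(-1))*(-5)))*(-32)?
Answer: 8352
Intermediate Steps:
(9*(1 + (5 - 1*(-1))*(-5)))*(-32) = (9*(1 + (5 + 1)*(-5)))*(-32) = (9*(1 + 6*(-5)))*(-32) = (9*(1 - 30))*(-32) = (9*(-29))*(-32) = -261*(-32) = 8352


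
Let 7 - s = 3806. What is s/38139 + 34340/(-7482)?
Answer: -223019563/47559333 ≈ -4.6893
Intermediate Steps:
s = -3799 (s = 7 - 1*3806 = 7 - 3806 = -3799)
s/38139 + 34340/(-7482) = -3799/38139 + 34340/(-7482) = -3799*1/38139 + 34340*(-1/7482) = -3799/38139 - 17170/3741 = -223019563/47559333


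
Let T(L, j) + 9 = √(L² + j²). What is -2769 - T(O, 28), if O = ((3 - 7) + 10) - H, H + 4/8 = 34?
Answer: -2760 - √6161/2 ≈ -2799.2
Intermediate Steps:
H = 67/2 (H = -½ + 34 = 67/2 ≈ 33.500)
O = -55/2 (O = ((3 - 7) + 10) - 1*67/2 = (-4 + 10) - 67/2 = 6 - 67/2 = -55/2 ≈ -27.500)
T(L, j) = -9 + √(L² + j²)
-2769 - T(O, 28) = -2769 - (-9 + √((-55/2)² + 28²)) = -2769 - (-9 + √(3025/4 + 784)) = -2769 - (-9 + √(6161/4)) = -2769 - (-9 + √6161/2) = -2769 + (9 - √6161/2) = -2760 - √6161/2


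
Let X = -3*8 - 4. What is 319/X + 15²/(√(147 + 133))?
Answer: -319/28 + 45*√70/28 ≈ 2.0535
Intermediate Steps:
X = -28 (X = -24 - 4 = -28)
319/X + 15²/(√(147 + 133)) = 319/(-28) + 15²/(√(147 + 133)) = 319*(-1/28) + 225/(√280) = -319/28 + 225/((2*√70)) = -319/28 + 225*(√70/140) = -319/28 + 45*√70/28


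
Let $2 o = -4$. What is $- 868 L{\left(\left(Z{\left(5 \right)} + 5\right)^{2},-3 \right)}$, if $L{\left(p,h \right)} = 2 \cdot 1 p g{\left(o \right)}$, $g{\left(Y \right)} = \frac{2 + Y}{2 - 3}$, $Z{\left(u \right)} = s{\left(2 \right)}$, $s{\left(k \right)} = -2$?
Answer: $0$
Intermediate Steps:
$o = -2$ ($o = \frac{1}{2} \left(-4\right) = -2$)
$Z{\left(u \right)} = -2$
$g{\left(Y \right)} = -2 - Y$ ($g{\left(Y \right)} = \frac{2 + Y}{-1} = \left(2 + Y\right) \left(-1\right) = -2 - Y$)
$L{\left(p,h \right)} = 0$ ($L{\left(p,h \right)} = 2 \cdot 1 p \left(-2 - -2\right) = 2 p \left(-2 + 2\right) = 2 p 0 = 0$)
$- 868 L{\left(\left(Z{\left(5 \right)} + 5\right)^{2},-3 \right)} = \left(-868\right) 0 = 0$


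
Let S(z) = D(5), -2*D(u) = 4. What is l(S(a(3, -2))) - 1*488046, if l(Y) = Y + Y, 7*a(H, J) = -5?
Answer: -488050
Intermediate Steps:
D(u) = -2 (D(u) = -½*4 = -2)
a(H, J) = -5/7 (a(H, J) = (⅐)*(-5) = -5/7)
S(z) = -2
l(Y) = 2*Y
l(S(a(3, -2))) - 1*488046 = 2*(-2) - 1*488046 = -4 - 488046 = -488050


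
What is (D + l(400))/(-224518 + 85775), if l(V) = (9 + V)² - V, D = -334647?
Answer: 167766/138743 ≈ 1.2092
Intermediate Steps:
(D + l(400))/(-224518 + 85775) = (-334647 + ((9 + 400)² - 1*400))/(-224518 + 85775) = (-334647 + (409² - 400))/(-138743) = (-334647 + (167281 - 400))*(-1/138743) = (-334647 + 166881)*(-1/138743) = -167766*(-1/138743) = 167766/138743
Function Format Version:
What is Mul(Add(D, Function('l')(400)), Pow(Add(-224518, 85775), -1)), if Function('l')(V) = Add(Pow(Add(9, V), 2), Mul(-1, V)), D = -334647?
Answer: Rational(167766, 138743) ≈ 1.2092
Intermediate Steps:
Mul(Add(D, Function('l')(400)), Pow(Add(-224518, 85775), -1)) = Mul(Add(-334647, Add(Pow(Add(9, 400), 2), Mul(-1, 400))), Pow(Add(-224518, 85775), -1)) = Mul(Add(-334647, Add(Pow(409, 2), -400)), Pow(-138743, -1)) = Mul(Add(-334647, Add(167281, -400)), Rational(-1, 138743)) = Mul(Add(-334647, 166881), Rational(-1, 138743)) = Mul(-167766, Rational(-1, 138743)) = Rational(167766, 138743)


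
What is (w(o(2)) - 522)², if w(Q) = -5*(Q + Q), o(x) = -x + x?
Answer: 272484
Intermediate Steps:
o(x) = 0
w(Q) = -10*Q
(w(o(2)) - 522)² = (-10*0 - 522)² = (0 - 522)² = (-522)² = 272484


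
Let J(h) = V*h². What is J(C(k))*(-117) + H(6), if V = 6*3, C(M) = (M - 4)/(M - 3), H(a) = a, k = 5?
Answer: -1041/2 ≈ -520.50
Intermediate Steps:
C(M) = (-4 + M)/(-3 + M)
V = 18
J(h) = 18*h²
J(C(k))*(-117) + H(6) = (18*((-4 + 5)/(-3 + 5))²)*(-117) + 6 = (18*(1/2)²)*(-117) + 6 = (18*((½)*1)²)*(-117) + 6 = (18*(½)²)*(-117) + 6 = (18*(¼))*(-117) + 6 = (9/2)*(-117) + 6 = -1053/2 + 6 = -1041/2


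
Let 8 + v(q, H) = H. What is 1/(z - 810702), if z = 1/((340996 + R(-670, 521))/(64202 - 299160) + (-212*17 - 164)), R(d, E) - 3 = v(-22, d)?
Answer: -885662065/718008007654588 ≈ -1.2335e-6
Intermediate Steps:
v(q, H) = -8 + H
R(d, E) = -5 + d (R(d, E) = 3 + (-8 + d) = -5 + d)
z = -234958/885662065 (z = 1/((340996 + (-5 - 670))/(64202 - 299160) + (-212*17 - 164)) = 1/((340996 - 675)/(-234958) + (-3604 - 164)) = 1/(340321*(-1/234958) - 3768) = 1/(-340321/234958 - 3768) = 1/(-885662065/234958) = -234958/885662065 ≈ -0.00026529)
1/(z - 810702) = 1/(-234958/885662065 - 810702) = 1/(-718008007654588/885662065) = -885662065/718008007654588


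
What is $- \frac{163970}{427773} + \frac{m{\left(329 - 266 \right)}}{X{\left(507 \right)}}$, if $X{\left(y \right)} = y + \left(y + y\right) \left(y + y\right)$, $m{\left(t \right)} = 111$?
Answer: $- \frac{56209649369}{146683789473} \approx -0.3832$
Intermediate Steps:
$X{\left(y \right)} = y + 4 y^{2}$ ($X{\left(y \right)} = y + 2 y 2 y = y + 4 y^{2}$)
$- \frac{163970}{427773} + \frac{m{\left(329 - 266 \right)}}{X{\left(507 \right)}} = - \frac{163970}{427773} + \frac{111}{507 \left(1 + 4 \cdot 507\right)} = \left(-163970\right) \frac{1}{427773} + \frac{111}{507 \left(1 + 2028\right)} = - \frac{163970}{427773} + \frac{111}{507 \cdot 2029} = - \frac{163970}{427773} + \frac{111}{1028703} = - \frac{163970}{427773} + 111 \cdot \frac{1}{1028703} = - \frac{163970}{427773} + \frac{37}{342901} = - \frac{56209649369}{146683789473}$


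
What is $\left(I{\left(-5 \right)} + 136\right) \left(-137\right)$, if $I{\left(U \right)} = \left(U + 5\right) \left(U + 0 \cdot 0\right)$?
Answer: $-18632$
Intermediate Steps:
$I{\left(U \right)} = U \left(5 + U\right)$ ($I{\left(U \right)} = \left(5 + U\right) \left(U + 0\right) = \left(5 + U\right) U = U \left(5 + U\right)$)
$\left(I{\left(-5 \right)} + 136\right) \left(-137\right) = \left(- 5 \left(5 - 5\right) + 136\right) \left(-137\right) = \left(\left(-5\right) 0 + 136\right) \left(-137\right) = \left(0 + 136\right) \left(-137\right) = 136 \left(-137\right) = -18632$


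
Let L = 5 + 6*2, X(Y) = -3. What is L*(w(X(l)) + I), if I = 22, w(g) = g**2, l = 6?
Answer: 527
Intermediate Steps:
L = 17 (L = 5 + 12 = 17)
L*(w(X(l)) + I) = 17*((-3)**2 + 22) = 17*(9 + 22) = 17*31 = 527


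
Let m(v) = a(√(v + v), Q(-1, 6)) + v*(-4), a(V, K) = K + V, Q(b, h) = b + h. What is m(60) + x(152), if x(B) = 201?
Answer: -34 + 2*√30 ≈ -23.046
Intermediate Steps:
m(v) = 5 - 4*v + √2*√v (m(v) = ((-1 + 6) + √(v + v)) + v*(-4) = (5 + √(2*v)) - 4*v = (5 + √2*√v) - 4*v = 5 - 4*v + √2*√v)
m(60) + x(152) = (5 - 4*60 + √2*√60) + 201 = (5 - 240 + √2*(2*√15)) + 201 = (5 - 240 + 2*√30) + 201 = (-235 + 2*√30) + 201 = -34 + 2*√30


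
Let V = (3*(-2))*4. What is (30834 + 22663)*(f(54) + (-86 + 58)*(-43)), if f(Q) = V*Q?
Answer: -4921724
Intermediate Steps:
V = -24 (V = -6*4 = -24)
f(Q) = -24*Q
(30834 + 22663)*(f(54) + (-86 + 58)*(-43)) = (30834 + 22663)*(-24*54 + (-86 + 58)*(-43)) = 53497*(-1296 - 28*(-43)) = 53497*(-1296 + 1204) = 53497*(-92) = -4921724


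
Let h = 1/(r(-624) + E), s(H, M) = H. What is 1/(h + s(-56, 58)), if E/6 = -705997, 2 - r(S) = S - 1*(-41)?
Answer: -4235397/237182233 ≈ -0.017857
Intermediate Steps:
r(S) = -39 - S (r(S) = 2 - (S - 1*(-41)) = 2 - (S + 41) = 2 - (41 + S) = 2 + (-41 - S) = -39 - S)
E = -4235982 (E = 6*(-705997) = -4235982)
h = -1/4235397 (h = 1/((-39 - 1*(-624)) - 4235982) = 1/((-39 + 624) - 4235982) = 1/(585 - 4235982) = 1/(-4235397) = -1/4235397 ≈ -2.3611e-7)
1/(h + s(-56, 58)) = 1/(-1/4235397 - 56) = 1/(-237182233/4235397) = -4235397/237182233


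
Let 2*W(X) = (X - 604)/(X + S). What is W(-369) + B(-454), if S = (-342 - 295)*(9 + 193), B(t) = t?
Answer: -117170071/258086 ≈ -454.00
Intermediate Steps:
S = -128674 (S = -637*202 = -128674)
W(X) = (-604 + X)/(2*(-128674 + X)) (W(X) = ((X - 604)/(X - 128674))/2 = ((-604 + X)/(-128674 + X))/2 = (-604 + X)/(2*(-128674 + X)))
W(-369) + B(-454) = (-604 - 369)/(2*(-128674 - 369)) - 454 = (1/2)*(-973)/(-129043) - 454 = (1/2)*(-1/129043)*(-973) - 454 = 973/258086 - 454 = -117170071/258086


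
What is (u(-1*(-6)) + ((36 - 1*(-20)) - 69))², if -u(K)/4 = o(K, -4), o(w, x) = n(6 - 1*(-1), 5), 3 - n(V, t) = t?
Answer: 25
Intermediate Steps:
n(V, t) = 3 - t
o(w, x) = -2 (o(w, x) = 3 - 1*5 = 3 - 5 = -2)
u(K) = 8 (u(K) = -4*(-2) = 8)
(u(-1*(-6)) + ((36 - 1*(-20)) - 69))² = (8 + ((36 - 1*(-20)) - 69))² = (8 + ((36 + 20) - 69))² = (8 + (56 - 69))² = (8 - 13)² = (-5)² = 25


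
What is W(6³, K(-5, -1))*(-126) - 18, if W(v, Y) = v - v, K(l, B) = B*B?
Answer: -18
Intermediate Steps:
K(l, B) = B²
W(v, Y) = 0
W(6³, K(-5, -1))*(-126) - 18 = 0*(-126) - 18 = 0 - 18 = -18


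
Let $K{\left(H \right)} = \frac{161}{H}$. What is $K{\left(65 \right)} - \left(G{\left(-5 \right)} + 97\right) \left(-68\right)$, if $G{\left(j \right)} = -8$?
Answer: $\frac{393541}{65} \approx 6054.5$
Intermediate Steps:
$K{\left(65 \right)} - \left(G{\left(-5 \right)} + 97\right) \left(-68\right) = \frac{161}{65} - \left(-8 + 97\right) \left(-68\right) = 161 \cdot \frac{1}{65} - 89 \left(-68\right) = \frac{161}{65} - -6052 = \frac{161}{65} + 6052 = \frac{393541}{65}$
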